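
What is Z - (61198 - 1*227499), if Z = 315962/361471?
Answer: 3536076749/21263 ≈ 1.6630e+5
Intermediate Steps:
Z = 18586/21263 (Z = 315962*(1/361471) = 18586/21263 ≈ 0.87410)
Z - (61198 - 1*227499) = 18586/21263 - (61198 - 1*227499) = 18586/21263 - (61198 - 227499) = 18586/21263 - 1*(-166301) = 18586/21263 + 166301 = 3536076749/21263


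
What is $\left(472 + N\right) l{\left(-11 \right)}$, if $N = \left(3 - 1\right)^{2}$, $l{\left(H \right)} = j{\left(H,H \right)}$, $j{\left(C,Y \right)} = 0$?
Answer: $0$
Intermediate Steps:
$l{\left(H \right)} = 0$
$N = 4$ ($N = 2^{2} = 4$)
$\left(472 + N\right) l{\left(-11 \right)} = \left(472 + 4\right) 0 = 476 \cdot 0 = 0$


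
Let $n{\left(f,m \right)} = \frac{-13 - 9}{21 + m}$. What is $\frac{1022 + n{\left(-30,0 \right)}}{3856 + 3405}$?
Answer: $\frac{21440}{152481} \approx 0.14061$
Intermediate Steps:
$n{\left(f,m \right)} = - \frac{22}{21 + m}$
$\frac{1022 + n{\left(-30,0 \right)}}{3856 + 3405} = \frac{1022 - \frac{22}{21 + 0}}{3856 + 3405} = \frac{1022 - \frac{22}{21}}{7261} = \left(1022 - \frac{22}{21}\right) \frac{1}{7261} = \frac{21440}{21} \cdot \frac{1}{7261} = \frac{21440}{152481}$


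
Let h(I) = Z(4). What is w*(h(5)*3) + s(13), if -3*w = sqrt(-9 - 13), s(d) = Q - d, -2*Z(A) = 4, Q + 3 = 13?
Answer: -3 + 2*I*sqrt(22) ≈ -3.0 + 9.3808*I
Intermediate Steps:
Q = 10 (Q = -3 + 13 = 10)
Z(A) = -2 (Z(A) = -1/2*4 = -2)
h(I) = -2
s(d) = 10 - d
w = -I*sqrt(22)/3 (w = -sqrt(-9 - 13)/3 = -I*sqrt(22)/3 ≈ -1.5635*I)
w*(h(5)*3) + s(13) = (-I*sqrt(22)/3)*(-2*3) + (10 - 1*13) = -I*sqrt(22)/3*(-6) + (10 - 13) = 2*I*sqrt(22) - 3 = -3 + 2*I*sqrt(22)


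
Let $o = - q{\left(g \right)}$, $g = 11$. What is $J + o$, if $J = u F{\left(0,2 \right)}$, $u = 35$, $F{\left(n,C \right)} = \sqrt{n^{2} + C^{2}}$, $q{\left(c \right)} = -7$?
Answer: $77$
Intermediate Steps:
$F{\left(n,C \right)} = \sqrt{C^{2} + n^{2}}$
$J = 70$ ($J = 35 \sqrt{2^{2} + 0^{2}} = 35 \sqrt{4 + 0} = 35 \sqrt{4} = 35 \cdot 2 = 70$)
$o = 7$ ($o = \left(-1\right) \left(-7\right) = 7$)
$J + o = 70 + 7 = 77$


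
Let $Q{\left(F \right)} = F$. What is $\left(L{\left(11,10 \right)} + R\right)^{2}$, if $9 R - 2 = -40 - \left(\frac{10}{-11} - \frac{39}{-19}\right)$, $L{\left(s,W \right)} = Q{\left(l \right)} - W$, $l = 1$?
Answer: $\frac{7784100}{43681} \approx 178.2$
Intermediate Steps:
$L{\left(s,W \right)} = 1 - W$
$R = - \frac{909}{209}$ ($R = \frac{2}{9} + \frac{-40 - \left(\frac{10}{-11} - \frac{39}{-19}\right)}{9} = \frac{2}{9} + \frac{-40 - \left(10 \left(- \frac{1}{11}\right) - - \frac{39}{19}\right)}{9} = \frac{2}{9} + \frac{-40 - \left(- \frac{10}{11} + \frac{39}{19}\right)}{9} = \frac{2}{9} + \frac{-40 - \frac{239}{209}}{9} = \frac{2}{9} + \frac{1}{9} \left(- \frac{8599}{209}\right) = \frac{2}{9} - \frac{8599}{1881} = - \frac{909}{209} \approx -4.3493$)
$\left(L{\left(11,10 \right)} + R\right)^{2} = \left(\left(1 - 10\right) - \frac{909}{209}\right)^{2} = \left(-9 - \frac{909}{209}\right)^{2} = \left(- \frac{2790}{209}\right)^{2} = \frac{7784100}{43681}$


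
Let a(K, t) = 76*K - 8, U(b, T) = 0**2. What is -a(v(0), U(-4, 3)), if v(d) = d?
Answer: 8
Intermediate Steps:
U(b, T) = 0
a(K, t) = -8 + 76*K
-a(v(0), U(-4, 3)) = -(-8 + 76*0) = -(-8 + 0) = -1*(-8) = 8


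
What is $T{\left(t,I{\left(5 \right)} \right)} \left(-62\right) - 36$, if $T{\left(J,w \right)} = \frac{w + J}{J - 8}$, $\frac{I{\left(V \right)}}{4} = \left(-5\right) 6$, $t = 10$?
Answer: $3374$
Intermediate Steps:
$I{\left(V \right)} = -120$ ($I{\left(V \right)} = 4 \left(\left(-5\right) 6\right) = 4 \left(-30\right) = -120$)
$T{\left(J,w \right)} = \frac{J + w}{-8 + J}$
$T{\left(t,I{\left(5 \right)} \right)} \left(-62\right) - 36 = \frac{10 - 120}{-8 + 10} \left(-62\right) - 36 = \frac{1}{2} \left(-110\right) \left(-62\right) - 36 = \left(-55\right) \left(-62\right) - 36 = 3410 - 36 = 3374$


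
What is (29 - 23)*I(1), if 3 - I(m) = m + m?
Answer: 6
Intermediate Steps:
I(m) = 3 - 2*m (I(m) = 3 - (m + m) = 3 - 2*m)
(29 - 23)*I(1) = (29 - 23)*(3 - 2*1) = 6*(3 - 2) = 6*1 = 6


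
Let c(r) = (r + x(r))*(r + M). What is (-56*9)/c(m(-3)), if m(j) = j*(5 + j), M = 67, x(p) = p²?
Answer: -84/305 ≈ -0.27541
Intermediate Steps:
c(r) = (67 + r)*(r + r²) (c(r) = (r + r²)*(r + 67) = (r + r²)*(67 + r) = (67 + r)*(r + r²))
(-56*9)/c(m(-3)) = (-56*9)/(((-3*(5 - 3))*(67 + (-3*(5 - 3))² + 68*(-3*(5 - 3))))) = -504*(-1/(6*(67 + (-3*2)² + 68*(-3*2)))) = -504*(-1/(6*(67 + (-6)² + 68*(-6)))) = -504*(-1/(6*(67 + 36 - 408))) = -504/((-6*(-305))) = -504/1830 = -504*1/1830 = -84/305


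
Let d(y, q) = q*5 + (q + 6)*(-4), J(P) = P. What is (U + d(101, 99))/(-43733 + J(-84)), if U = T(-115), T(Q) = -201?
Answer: 126/43817 ≈ 0.0028756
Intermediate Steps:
U = -201
d(y, q) = -24 + q (d(y, q) = 5*q + (6 + q)*(-4) = 5*q + (-24 - 4*q) = -24 + q)
(U + d(101, 99))/(-43733 + J(-84)) = (-201 + (-24 + 99))/(-43733 - 84) = (-201 + 75)/(-43817) = -126*(-1/43817) = 126/43817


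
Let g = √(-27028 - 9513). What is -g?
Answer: -I*√36541 ≈ -191.16*I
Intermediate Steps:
g = I*√36541 (g = √(-36541) = I*√36541 ≈ 191.16*I)
-g = -I*√36541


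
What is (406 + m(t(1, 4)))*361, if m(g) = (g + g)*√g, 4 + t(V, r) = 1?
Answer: 146566 - 2166*I*√3 ≈ 1.4657e+5 - 3751.6*I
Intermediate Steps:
t(V, r) = -3 (t(V, r) = -4 + 1 = -3)
m(g) = 2*g^(3/2) (m(g) = (2*g)*√g = 2*g^(3/2))
(406 + m(t(1, 4)))*361 = (406 + 2*(-3)^(3/2))*361 = (406 + 2*(-3*I*√3))*361 = (406 - 6*I*√3)*361 = 146566 - 2166*I*√3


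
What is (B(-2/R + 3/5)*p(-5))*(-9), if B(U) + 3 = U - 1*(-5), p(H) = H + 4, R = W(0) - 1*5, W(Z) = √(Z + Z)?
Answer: 27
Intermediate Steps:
W(Z) = √2*√Z (W(Z) = √(2*Z) = √2*√Z)
R = -5 (R = √2*√0 - 1*5 = √2*0 - 5 = 0 - 5 = -5)
p(H) = 4 + H
B(U) = 2 + U (B(U) = -3 + (U - 1*(-5)) = -3 + (U + 5) = -3 + (5 + U) = 2 + U)
(B(-2/R + 3/5)*p(-5))*(-9) = ((2 + (-2/(-5) + 3/5))*(4 - 5))*(-9) = ((2 + (-2*(-⅕) + 3*(⅕)))*(-1))*(-9) = ((2 + (⅖ + ⅗))*(-1))*(-9) = ((2 + 1)*(-1))*(-9) = (3*(-1))*(-9) = -3*(-9) = 27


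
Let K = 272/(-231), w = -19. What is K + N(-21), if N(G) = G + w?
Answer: -9512/231 ≈ -41.177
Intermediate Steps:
N(G) = -19 + G (N(G) = G - 19 = -19 + G)
K = -272/231 (K = 272*(-1/231) = -272/231 ≈ -1.1775)
K + N(-21) = -272/231 + (-19 - 21) = -272/231 - 40 = -9512/231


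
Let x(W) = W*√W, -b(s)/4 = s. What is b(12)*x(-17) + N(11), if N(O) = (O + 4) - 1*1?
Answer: 14 + 816*I*√17 ≈ 14.0 + 3364.5*I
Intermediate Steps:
N(O) = 3 + O (N(O) = (4 + O) - 1 = 3 + O)
b(s) = -4*s
x(W) = W^(3/2)
b(12)*x(-17) + N(11) = (-4*12)*(-17)^(3/2) + (3 + 11) = -(-816)*I*√17 + 14 = 816*I*√17 + 14 = 14 + 816*I*√17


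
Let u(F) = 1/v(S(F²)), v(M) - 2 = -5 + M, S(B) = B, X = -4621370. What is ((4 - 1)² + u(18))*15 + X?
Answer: -494472140/107 ≈ -4.6212e+6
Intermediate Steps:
v(M) = -3 + M (v(M) = 2 + (-5 + M) = -3 + M)
u(F) = 1/(-3 + F²)
((4 - 1)² + u(18))*15 + X = ((4 - 1)² + 1/(-3 + 18²))*15 - 4621370 = (3² + 1/(-3 + 324))*15 - 4621370 = (9 + 1/321)*15 - 4621370 = (2890/321)*15 - 4621370 = 14450/107 - 4621370 = -494472140/107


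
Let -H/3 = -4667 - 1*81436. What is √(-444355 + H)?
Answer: I*√186046 ≈ 431.33*I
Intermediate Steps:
H = 258309 (H = -3*(-4667 - 1*81436) = -3*(-4667 - 81436) = -3*(-86103) = 258309)
√(-444355 + H) = √(-444355 + 258309) = √(-186046) = I*√186046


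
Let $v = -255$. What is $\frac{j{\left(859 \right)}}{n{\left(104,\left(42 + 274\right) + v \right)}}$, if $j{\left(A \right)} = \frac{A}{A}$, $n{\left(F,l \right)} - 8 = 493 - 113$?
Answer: $\frac{1}{388} \approx 0.0025773$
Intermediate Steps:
$n{\left(F,l \right)} = 388$ ($n{\left(F,l \right)} = 8 + \left(493 - 113\right) = 8 + 380 = 388$)
$j{\left(A \right)} = 1$
$\frac{j{\left(859 \right)}}{n{\left(104,\left(42 + 274\right) + v \right)}} = 1 \cdot \frac{1}{388} = \frac{1}{388}$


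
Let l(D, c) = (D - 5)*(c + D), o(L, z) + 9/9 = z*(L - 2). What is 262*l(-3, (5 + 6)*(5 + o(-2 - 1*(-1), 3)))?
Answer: 121568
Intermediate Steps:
o(L, z) = -1 + z*(-2 + L) (o(L, z) = -1 + z*(L - 2) = -1 + z*(-2 + L))
l(D, c) = (-5 + D)*(D + c)
262*l(-3, (5 + 6)*(5 + o(-2 - 1*(-1), 3))) = 262*((-3)² - 5*(-3) - 5*(5 + 6)*(5 + (-1 - 2*3 + (-2 - 1*(-1))*3)) - 3*(5 + 6)*(5 + (-1 - 2*3 + (-2 - 1*(-1))*3))) = 262*(9 + 15 - 55*(5 + (-1 - 6 + (-2 + 1)*3)) - 33*(5 + (-1 - 6 + (-2 + 1)*3))) = 262*(9 + 15 - 55*(5 + (-1 - 6 - 1*3)) - 33*(5 + (-1 - 6 - 1*3))) = 262*(9 + 15 - 55*(5 + (-1 - 6 - 3)) - 33*(5 + (-1 - 6 - 3))) = 262*(9 + 15 - 55*(5 - 10) - 33*(5 - 10)) = 262*(9 + 15 - 55*(-5) - 33*(-5)) = 262*(9 + 15 - 5*(-55) - 3*(-55)) = 262*(9 + 15 + 275 + 165) = 262*464 = 121568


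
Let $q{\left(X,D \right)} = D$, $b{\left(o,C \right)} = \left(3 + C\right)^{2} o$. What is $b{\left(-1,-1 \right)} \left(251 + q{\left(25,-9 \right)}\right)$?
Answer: $-968$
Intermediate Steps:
$b{\left(o,C \right)} = o \left(3 + C\right)^{2}$
$b{\left(-1,-1 \right)} \left(251 + q{\left(25,-9 \right)}\right) = - \left(3 - 1\right)^{2} \left(251 - 9\right) = - 2^{2} \cdot 242 = \left(-1\right) 4 \cdot 242 = \left(-4\right) 242 = -968$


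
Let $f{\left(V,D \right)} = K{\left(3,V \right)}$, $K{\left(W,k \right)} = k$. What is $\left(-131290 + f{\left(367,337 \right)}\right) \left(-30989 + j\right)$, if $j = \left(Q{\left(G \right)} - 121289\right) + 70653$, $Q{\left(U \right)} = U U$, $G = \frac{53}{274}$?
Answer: $\frac{802306053692793}{75076} \approx 1.0687 \cdot 10^{10}$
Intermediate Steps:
$G = \frac{53}{274}$ ($G = 53 \cdot \frac{1}{274} = \frac{53}{274} \approx 0.19343$)
$f{\left(V,D \right)} = V$
$Q{\left(U \right)} = U^{2}$
$j = - \frac{3801545527}{75076}$ ($j = \left(\left(\frac{53}{274}\right)^{2} - 121289\right) + 70653 = \left(\frac{2809}{75076} - 121289\right) + 70653 = - \frac{9105890155}{75076} + 70653 = - \frac{3801545527}{75076} \approx -50636.0$)
$\left(-131290 + f{\left(367,337 \right)}\right) \left(-30989 + j\right) = \left(-131290 + 367\right) \left(-30989 - \frac{3801545527}{75076}\right) = \left(-130923\right) \left(- \frac{6128075691}{75076}\right) = \frac{802306053692793}{75076}$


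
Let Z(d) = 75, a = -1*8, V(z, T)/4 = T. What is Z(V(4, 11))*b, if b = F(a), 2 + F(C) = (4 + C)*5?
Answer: -1650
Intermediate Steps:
V(z, T) = 4*T
a = -8
F(C) = 18 + 5*C (F(C) = -2 + (4 + C)*5 = -2 + (20 + 5*C) = 18 + 5*C)
b = -22 (b = 18 + 5*(-8) = 18 - 40 = -22)
Z(V(4, 11))*b = 75*(-22) = -1650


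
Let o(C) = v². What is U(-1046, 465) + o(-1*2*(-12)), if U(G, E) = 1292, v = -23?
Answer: 1821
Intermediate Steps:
o(C) = 529 (o(C) = (-23)² = 529)
U(-1046, 465) + o(-1*2*(-12)) = 1292 + 529 = 1821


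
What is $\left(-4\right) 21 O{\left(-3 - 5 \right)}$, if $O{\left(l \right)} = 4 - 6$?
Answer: $168$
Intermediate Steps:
$O{\left(l \right)} = -2$ ($O{\left(l \right)} = 4 - 6 = -2$)
$\left(-4\right) 21 O{\left(-3 - 5 \right)} = \left(-4\right) 21 \left(-2\right) = \left(-84\right) \left(-2\right) = 168$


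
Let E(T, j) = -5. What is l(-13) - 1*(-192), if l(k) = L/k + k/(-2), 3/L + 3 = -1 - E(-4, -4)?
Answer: 5155/26 ≈ 198.27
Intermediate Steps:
L = 3 (L = 3/(-3 + (-1 - 1*(-5))) = 3/(-3 + (-1 + 5)) = 3/(-3 + 4) = 3/1 = 3*1 = 3)
l(k) = 3/k - k/2 (l(k) = 3/k + k/(-2) = 3/k + k*(-½) = 3/k - k/2)
l(-13) - 1*(-192) = (3/(-13) - ½*(-13)) - 1*(-192) = (3*(-1/13) + 13/2) + 192 = (-3/13 + 13/2) + 192 = 163/26 + 192 = 5155/26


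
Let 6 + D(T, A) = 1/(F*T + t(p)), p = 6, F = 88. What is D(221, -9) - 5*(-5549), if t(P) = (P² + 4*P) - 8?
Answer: 540910501/19500 ≈ 27739.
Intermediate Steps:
t(P) = -8 + P² + 4*P
D(T, A) = -6 + 1/(52 + 88*T) (D(T, A) = -6 + 1/(88*T + (-8 + 6² + 4*6)) = -6 + 1/(88*T + (-8 + 36 + 24)) = -6 + 1/(88*T + 52) = -6 + 1/(52 + 88*T))
D(221, -9) - 5*(-5549) = (-311 - 528*221)/(4*(13 + 22*221)) - 5*(-5549) = (-311 - 116688)/(4*(13 + 4862)) + 27745 = (¼)*(-116999)/4875 + 27745 = (¼)*(1/4875)*(-116999) + 27745 = -116999/19500 + 27745 = 540910501/19500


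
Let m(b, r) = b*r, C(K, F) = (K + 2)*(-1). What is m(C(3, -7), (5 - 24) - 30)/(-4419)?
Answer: -245/4419 ≈ -0.055442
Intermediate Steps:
C(K, F) = -2 - K (C(K, F) = (2 + K)*(-1) = -2 - K)
m(C(3, -7), (5 - 24) - 30)/(-4419) = ((-2 - 1*3)*((5 - 24) - 30))/(-4419) = ((-2 - 3)*(-19 - 30))*(-1/4419) = -5*(-49)*(-1/4419) = 245*(-1/4419) = -245/4419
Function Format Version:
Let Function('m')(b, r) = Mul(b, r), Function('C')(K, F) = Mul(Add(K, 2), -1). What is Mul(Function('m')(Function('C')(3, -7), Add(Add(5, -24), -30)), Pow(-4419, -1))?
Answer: Rational(-245, 4419) ≈ -0.055442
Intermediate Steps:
Function('C')(K, F) = Add(-2, Mul(-1, K)) (Function('C')(K, F) = Mul(Add(2, K), -1) = Add(-2, Mul(-1, K)))
Mul(Function('m')(Function('C')(3, -7), Add(Add(5, -24), -30)), Pow(-4419, -1)) = Mul(Mul(Add(-2, Mul(-1, 3)), Add(Add(5, -24), -30)), Pow(-4419, -1)) = Mul(Mul(Add(-2, -3), Add(-19, -30)), Rational(-1, 4419)) = Mul(Mul(-5, -49), Rational(-1, 4419)) = Mul(245, Rational(-1, 4419)) = Rational(-245, 4419)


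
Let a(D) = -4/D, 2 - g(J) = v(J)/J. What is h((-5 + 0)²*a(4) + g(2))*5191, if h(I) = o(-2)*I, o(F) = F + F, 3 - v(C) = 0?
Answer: 508718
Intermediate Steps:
v(C) = 3 (v(C) = 3 - 1*0 = 3 + 0 = 3)
o(F) = 2*F
g(J) = 2 - 3/J
h(I) = -4*I (h(I) = (2*(-2))*I = -4*I)
h((-5 + 0)²*a(4) + g(2))*5191 = -4*((-5 + 0)²*(-4/4) + (2 - 3/2))*5191 = -4*((-5)²*(-4*¼) + (2 - 3*½))*5191 = -4*(25*(-1) + (2 - 3/2))*5191 = -4*(-25 + ½)*5191 = -4*(-49/2)*5191 = 98*5191 = 508718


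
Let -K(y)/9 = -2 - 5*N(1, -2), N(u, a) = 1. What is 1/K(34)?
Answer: 1/63 ≈ 0.015873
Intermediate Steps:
K(y) = 63 (K(y) = -9*(-2 - 5*1) = -9*(-2 - 5) = -9*(-7) = 63)
1/K(34) = 1/63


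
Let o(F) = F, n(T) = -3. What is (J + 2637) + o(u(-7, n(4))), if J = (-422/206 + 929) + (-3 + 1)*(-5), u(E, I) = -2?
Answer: 367911/103 ≈ 3572.0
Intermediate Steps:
J = 96506/103 (J = (-422*1/206 + 929) - 2*(-5) = (-211/103 + 929) + 10 = 95476/103 + 10 = 96506/103 ≈ 936.95)
(J + 2637) + o(u(-7, n(4))) = (96506/103 + 2637) - 2 = 368117/103 - 2 = 367911/103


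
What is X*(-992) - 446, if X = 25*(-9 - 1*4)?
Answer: 321954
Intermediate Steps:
X = -325 (X = 25*(-9 - 4) = 25*(-13) = -325)
X*(-992) - 446 = -325*(-992) - 446 = 322400 - 446 = 321954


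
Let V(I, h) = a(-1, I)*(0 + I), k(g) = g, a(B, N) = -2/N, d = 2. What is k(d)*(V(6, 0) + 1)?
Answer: -2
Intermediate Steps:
V(I, h) = -2 (V(I, h) = (-2/I)*(0 + I) = (-2/I)*I = -2)
k(d)*(V(6, 0) + 1) = 2*(-2 + 1) = 2*(-1) = -2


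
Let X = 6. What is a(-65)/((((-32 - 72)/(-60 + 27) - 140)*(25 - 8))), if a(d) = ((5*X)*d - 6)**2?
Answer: -31563972/19193 ≈ -1644.6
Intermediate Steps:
a(d) = (-6 + 30*d)**2 (a(d) = ((5*6)*d - 6)**2 = (30*d - 6)**2 = (-6 + 30*d)**2)
a(-65)/((((-32 - 72)/(-60 + 27) - 140)*(25 - 8))) = (36*(-1 + 5*(-65))**2)/((((-32 - 72)/(-60 + 27) - 140)*(25 - 8))) = (36*(-1 - 325)**2)/(((-104/(-33) - 140)*17)) = (36*(-326)**2)/(((-104*(-1/33) - 140)*17)) = (36*106276)/(((104/33 - 140)*17)) = 3825936/((-4516/33*17)) = 3825936/(-76772/33) = 3825936*(-33/76772) = -31563972/19193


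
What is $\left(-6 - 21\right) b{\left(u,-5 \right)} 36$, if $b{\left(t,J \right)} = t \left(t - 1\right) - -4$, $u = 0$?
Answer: $-3888$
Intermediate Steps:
$b{\left(t,J \right)} = 4 + t \left(-1 + t\right)$ ($b{\left(t,J \right)} = t \left(-1 + t\right) + 4 = 4 + t \left(-1 + t\right)$)
$\left(-6 - 21\right) b{\left(u,-5 \right)} 36 = \left(-6 - 21\right) \left(4 + 0^{2} - 0\right) 36 = \left(-6 - 21\right) \left(4 + 0 + 0\right) 36 = \left(-27\right) 4 \cdot 36 = \left(-108\right) 36 = -3888$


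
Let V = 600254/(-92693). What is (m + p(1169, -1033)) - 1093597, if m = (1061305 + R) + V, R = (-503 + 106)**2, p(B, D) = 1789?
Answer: 11781236204/92693 ≈ 1.2710e+5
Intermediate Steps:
V = -600254/92693 (V = 600254*(-1/92693) = -600254/92693 ≈ -6.4757)
R = 157609 (R = (-397)**2 = 157609)
m = 112984195148/92693 (m = (1061305 + 157609) - 600254/92693 = 1218914 - 600254/92693 = 112984195148/92693 ≈ 1.2189e+6)
(m + p(1169, -1033)) - 1093597 = (112984195148/92693 + 1789) - 1093597 = 113150022925/92693 - 1093597 = 11781236204/92693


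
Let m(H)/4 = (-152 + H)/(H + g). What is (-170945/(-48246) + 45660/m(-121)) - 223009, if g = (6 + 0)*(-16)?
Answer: -134177719567/627198 ≈ -2.1393e+5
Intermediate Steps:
g = -96 (g = 6*(-16) = -96)
m(H) = 4*(-152 + H)/(-96 + H) (m(H) = 4*((-152 + H)/(H - 96)) = 4*((-152 + H)/(-96 + H)) = 4*(-152 + H)/(-96 + H))
(-170945/(-48246) + 45660/m(-121)) - 223009 = (-170945/(-48246) + 45660/((4*(-152 - 121)/(-96 - 121)))) - 223009 = (-170945*(-1/48246) + 45660/((4*(-273)/(-217)))) - 223009 = (170945/48246 + 45660/((4*(-1/217)*(-273)))) - 223009 = (170945/48246 + 45660/(156/31)) - 223009 = (170945/48246 + 45660*(31/156)) - 223009 = (170945/48246 + 117955/13) - 223009 = 5693079215/627198 - 223009 = -134177719567/627198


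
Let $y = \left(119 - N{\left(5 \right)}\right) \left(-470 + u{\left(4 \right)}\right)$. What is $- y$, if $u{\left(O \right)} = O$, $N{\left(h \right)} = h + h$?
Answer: $50794$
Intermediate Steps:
$N{\left(h \right)} = 2 h$
$y = -50794$ ($y = \left(119 - 2 \cdot 5\right) \left(-470 + 4\right) = \left(119 - 10\right) \left(-466\right) = 109 \left(-466\right) = -50794$)
$- y = \left(-1\right) \left(-50794\right) = 50794$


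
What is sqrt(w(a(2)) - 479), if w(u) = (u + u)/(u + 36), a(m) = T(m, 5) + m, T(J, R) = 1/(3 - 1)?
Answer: 3*I*sqrt(315469)/77 ≈ 21.883*I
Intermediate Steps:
T(J, R) = 1/2
a(m) = 1/2 + m
w(u) = 2*u/(36 + u) (w(u) = (2*u)/(36 + u) = 2*u/(36 + u))
sqrt(w(a(2)) - 479) = sqrt(2*(1/2 + 2)/(36 + (1/2 + 2)) - 479) = sqrt(2*(5/2)/(36 + 5/2) - 479) = sqrt(2*(5/2)/(77/2) - 479) = sqrt(2*(5/2)*(2/77) - 479) = sqrt(10/77 - 479) = sqrt(-36873/77) = 3*I*sqrt(315469)/77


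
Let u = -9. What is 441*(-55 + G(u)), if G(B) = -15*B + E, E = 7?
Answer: 38367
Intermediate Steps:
G(B) = 7 - 15*B (G(B) = -15*B + 7 = 7 - 15*B)
441*(-55 + G(u)) = 441*(-55 + (7 - 15*(-9))) = 441*(-55 + (7 + 135)) = 441*(-55 + 142) = 441*87 = 38367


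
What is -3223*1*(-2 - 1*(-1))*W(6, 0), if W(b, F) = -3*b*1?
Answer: -58014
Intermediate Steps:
W(b, F) = -3*b
-3223*1*(-2 - 1*(-1))*W(6, 0) = -3223*1*(-2 - 1*(-1))*(-3*6) = -3223*1*(-2 + 1)*(-18) = -3223*1*(-1)*(-18) = -(-3223)*(-18) = -3223*18 = -58014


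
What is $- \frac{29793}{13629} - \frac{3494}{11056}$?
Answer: $- \frac{62835189}{25113704} \approx -2.502$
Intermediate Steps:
$- \frac{29793}{13629} - \frac{3494}{11056} = \left(-29793\right) \frac{1}{13629} - \frac{1747}{5528} = - \frac{9931}{4543} - \frac{1747}{5528} = - \frac{62835189}{25113704}$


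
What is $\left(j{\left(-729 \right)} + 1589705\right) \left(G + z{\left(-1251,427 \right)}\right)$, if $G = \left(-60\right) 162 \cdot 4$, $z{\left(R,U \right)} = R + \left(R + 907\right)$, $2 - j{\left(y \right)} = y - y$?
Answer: $-64343390825$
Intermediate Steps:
$j{\left(y \right)} = 2$ ($j{\left(y \right)} = 2 - \left(y - y\right) = 2 - 0 = 2 + 0 = 2$)
$z{\left(R,U \right)} = 907 + 2 R$ ($z{\left(R,U \right)} = R + \left(907 + R\right) = 907 + 2 R$)
$G = -38880$ ($G = \left(-9720\right) 4 = -38880$)
$\left(j{\left(-729 \right)} + 1589705\right) \left(G + z{\left(-1251,427 \right)}\right) = \left(2 + 1589705\right) \left(-38880 + \left(907 + 2 \left(-1251\right)\right)\right) = 1589707 \left(-38880 + \left(907 - 2502\right)\right) = 1589707 \left(-38880 - 1595\right) = 1589707 \left(-40475\right) = -64343390825$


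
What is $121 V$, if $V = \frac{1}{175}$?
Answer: $\frac{121}{175} \approx 0.69143$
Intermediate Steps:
$V = \frac{1}{175} \approx 0.0057143$
$121 V = 121 \cdot \frac{1}{175} = \frac{121}{175}$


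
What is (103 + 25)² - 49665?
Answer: -33281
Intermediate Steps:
(103 + 25)² - 49665 = 128² - 49665 = 16384 - 49665 = -33281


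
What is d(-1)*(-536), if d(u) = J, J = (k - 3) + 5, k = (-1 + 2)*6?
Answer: -4288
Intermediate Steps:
k = 6 (k = 1*6 = 6)
J = 8 (J = (6 - 3) + 5 = 3 + 5 = 8)
d(u) = 8
d(-1)*(-536) = 8*(-536) = -4288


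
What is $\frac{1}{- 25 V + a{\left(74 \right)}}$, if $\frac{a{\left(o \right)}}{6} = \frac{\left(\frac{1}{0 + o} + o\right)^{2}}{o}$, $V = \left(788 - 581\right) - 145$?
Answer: $- \frac{202612}{224056013} \approx -0.00090429$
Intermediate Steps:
$V = 62$ ($V = 207 - 145 = 62$)
$a{\left(o \right)} = \frac{6 \left(o + \frac{1}{o}\right)^{2}}{o}$ ($a{\left(o \right)} = 6 \frac{\left(\frac{1}{0 + o} + o\right)^{2}}{o} = 6 \frac{\left(\frac{1}{o} + o\right)^{2}}{o} = 6 \frac{\left(o + \frac{1}{o}\right)^{2}}{o} = \frac{6 \left(o + \frac{1}{o}\right)^{2}}{o}$)
$\frac{1}{- 25 V + a{\left(74 \right)}} = \frac{1}{\left(-25\right) 62 + \frac{6 \left(1 + 74^{2}\right)^{2}}{405224}} = \frac{1}{-1550 + 6 \cdot \frac{1}{405224} \left(1 + 5476\right)^{2}} = \frac{1}{-1550 + 6 \cdot \frac{1}{405224} \cdot 5477^{2}} = \frac{1}{-1550 + 6 \cdot \frac{1}{405224} \cdot 29997529} = \frac{1}{-1550 + \frac{89992587}{202612}} = \frac{1}{- \frac{224056013}{202612}} = - \frac{202612}{224056013}$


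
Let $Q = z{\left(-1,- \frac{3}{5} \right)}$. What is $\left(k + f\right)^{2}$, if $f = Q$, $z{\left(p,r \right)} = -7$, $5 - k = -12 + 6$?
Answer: $16$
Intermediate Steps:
$k = 11$ ($k = 5 - \left(-12 + 6\right) = 5 - -6 = 5 + 6 = 11$)
$Q = -7$
$f = -7$
$\left(k + f\right)^{2} = \left(11 - 7\right)^{2} = 4^{2} = 16$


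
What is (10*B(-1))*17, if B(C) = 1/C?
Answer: -170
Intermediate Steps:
B(C) = 1/C
(10*B(-1))*17 = (10/(-1))*17 = (10*(-1))*17 = -10*17 = -170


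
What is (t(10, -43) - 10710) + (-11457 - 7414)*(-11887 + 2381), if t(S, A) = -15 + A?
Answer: 179376958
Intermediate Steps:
(t(10, -43) - 10710) + (-11457 - 7414)*(-11887 + 2381) = ((-15 - 43) - 10710) + (-11457 - 7414)*(-11887 + 2381) = (-58 - 10710) - 18871*(-9506) = -10768 + 179387726 = 179376958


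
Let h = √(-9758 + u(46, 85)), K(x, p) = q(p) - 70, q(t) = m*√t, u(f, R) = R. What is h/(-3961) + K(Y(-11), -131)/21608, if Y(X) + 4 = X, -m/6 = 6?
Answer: -35/10804 - 9*I*√131/5402 - I*√9673/3961 ≈ -0.0032395 - 0.043899*I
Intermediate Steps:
m = -36 (m = -6*6 = -36)
q(t) = -36*√t
Y(X) = -4 + X
K(x, p) = -70 - 36*√p (K(x, p) = -36*√p - 70 = -70 - 36*√p)
h = I*√9673 (h = √(-9758 + 85) = √(-9673) = I*√9673 ≈ 98.351*I)
h/(-3961) + K(Y(-11), -131)/21608 = (I*√9673)/(-3961) + (-70 - 36*I*√131)/21608 = (I*√9673)*(-1/3961) + (-70 - 36*I*√131)*(1/21608) = -I*√9673/3961 + (-70 - 36*I*√131)*(1/21608) = -I*√9673/3961 + (-35/10804 - 9*I*√131/5402) = -35/10804 - 9*I*√131/5402 - I*√9673/3961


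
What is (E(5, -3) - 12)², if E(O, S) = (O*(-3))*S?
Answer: 1089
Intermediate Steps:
E(O, S) = -3*O*S (E(O, S) = (-3*O)*S = -3*O*S)
(E(5, -3) - 12)² = (-3*5*(-3) - 12)² = (45 - 12)² = 33² = 1089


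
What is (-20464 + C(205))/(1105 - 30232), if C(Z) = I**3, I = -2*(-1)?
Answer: 20456/29127 ≈ 0.70230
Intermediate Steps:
I = 2
C(Z) = 8 (C(Z) = 2**3 = 8)
(-20464 + C(205))/(1105 - 30232) = (-20464 + 8)/(1105 - 30232) = -20456/(-29127) = -20456*(-1/29127) = 20456/29127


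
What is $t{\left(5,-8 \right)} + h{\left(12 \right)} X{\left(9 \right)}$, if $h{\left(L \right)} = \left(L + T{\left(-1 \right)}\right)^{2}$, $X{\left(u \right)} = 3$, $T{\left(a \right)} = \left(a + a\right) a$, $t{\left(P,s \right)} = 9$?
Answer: $597$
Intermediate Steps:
$T{\left(a \right)} = 2 a^{2}$ ($T{\left(a \right)} = 2 a a = 2 a^{2}$)
$h{\left(L \right)} = \left(2 + L\right)^{2}$ ($h{\left(L \right)} = \left(L + 2 \left(-1\right)^{2}\right)^{2} = \left(L + 2 \cdot 1\right)^{2} = \left(L + 2\right)^{2} = \left(2 + L\right)^{2}$)
$t{\left(5,-8 \right)} + h{\left(12 \right)} X{\left(9 \right)} = 9 + \left(2 + 12\right)^{2} \cdot 3 = 9 + 14^{2} \cdot 3 = 9 + 196 \cdot 3 = 9 + 588 = 597$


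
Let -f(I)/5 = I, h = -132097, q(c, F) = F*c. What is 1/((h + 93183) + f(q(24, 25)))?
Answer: -1/41914 ≈ -2.3858e-5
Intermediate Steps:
f(I) = -5*I
1/((h + 93183) + f(q(24, 25))) = 1/((-132097 + 93183) - 125*24) = 1/(-38914 - 5*600) = 1/(-38914 - 3000) = 1/(-41914) = -1/41914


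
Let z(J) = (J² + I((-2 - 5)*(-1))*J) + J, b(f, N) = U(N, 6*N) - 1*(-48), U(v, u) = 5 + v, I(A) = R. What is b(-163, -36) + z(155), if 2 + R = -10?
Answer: 22337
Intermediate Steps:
R = -12 (R = -2 - 10 = -12)
I(A) = -12
b(f, N) = 53 + N (b(f, N) = (5 + N) - 1*(-48) = (5 + N) + 48 = 53 + N)
z(J) = J² - 11*J (z(J) = (J² - 12*J) + J = J² - 11*J)
b(-163, -36) + z(155) = (53 - 36) + 155*(-11 + 155) = 17 + 155*144 = 17 + 22320 = 22337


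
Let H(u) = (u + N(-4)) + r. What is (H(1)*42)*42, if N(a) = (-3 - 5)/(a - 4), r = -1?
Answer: 1764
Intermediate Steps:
N(a) = -8/(-4 + a)
H(u) = u (H(u) = (u - 8/(-4 - 4)) - 1 = (u - 8/(-8)) - 1 = (u - 8*(-1/8)) - 1 = (u + 1) - 1 = (1 + u) - 1 = u)
(H(1)*42)*42 = (1*42)*42 = 42*42 = 1764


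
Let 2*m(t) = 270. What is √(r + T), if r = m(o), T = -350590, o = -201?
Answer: I*√350455 ≈ 591.99*I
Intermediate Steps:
m(t) = 135 (m(t) = (½)*270 = 135)
r = 135
√(r + T) = √(135 - 350590) = √(-350455) = I*√350455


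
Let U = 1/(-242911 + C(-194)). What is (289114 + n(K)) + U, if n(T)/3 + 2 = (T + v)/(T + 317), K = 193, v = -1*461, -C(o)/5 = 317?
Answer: 6008255950731/20782160 ≈ 2.8911e+5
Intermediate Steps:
C(o) = -1585 (C(o) = -5*317 = -1585)
v = -461
U = -1/244496 (U = 1/(-242911 - 1585) = 1/(-244496) = -1/244496 ≈ -4.0900e-6)
n(T) = -6 + 3*(-461 + T)/(317 + T) (n(T) = -6 + 3*((T - 461)/(T + 317)) = -6 + 3*((-461 + T)/(317 + T)) = -6 + 3*(-461 + T)/(317 + T))
(289114 + n(K)) + U = (289114 + 3*(-1095 - 1*193)/(317 + 193)) - 1/244496 = (289114 + 3*(-1095 - 193)/510) - 1/244496 = (289114 + 3*(1/510)*(-1288)) - 1/244496 = (289114 - 644/85) - 1/244496 = 24574046/85 - 1/244496 = 6008255950731/20782160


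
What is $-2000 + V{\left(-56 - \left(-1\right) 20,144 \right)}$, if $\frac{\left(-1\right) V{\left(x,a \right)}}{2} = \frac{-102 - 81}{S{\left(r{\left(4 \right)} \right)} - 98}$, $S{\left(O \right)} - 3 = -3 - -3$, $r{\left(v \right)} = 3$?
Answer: $- \frac{190366}{95} \approx -2003.9$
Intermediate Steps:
$S{\left(O \right)} = 3$ ($S{\left(O \right)} = 3 - 0 = 3 + \left(-3 + 3\right) = 3 + 0 = 3$)
$V{\left(x,a \right)} = - \frac{366}{95}$ ($V{\left(x,a \right)} = - 2 \frac{-102 - 81}{3 - 98} = - 2 \left(- \frac{183}{-95}\right) = - 2 \left(\left(-183\right) \left(- \frac{1}{95}\right)\right) = \left(-2\right) \frac{183}{95} = - \frac{366}{95}$)
$-2000 + V{\left(-56 - \left(-1\right) 20,144 \right)} = -2000 - \frac{366}{95} = - \frac{190366}{95}$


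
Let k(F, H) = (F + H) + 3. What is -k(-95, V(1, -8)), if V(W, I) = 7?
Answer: 85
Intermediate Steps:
k(F, H) = 3 + F + H
-k(-95, V(1, -8)) = -(3 - 95 + 7) = -1*(-85) = 85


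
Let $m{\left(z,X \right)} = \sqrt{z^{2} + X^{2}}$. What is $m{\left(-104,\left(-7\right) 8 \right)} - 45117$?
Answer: $-45117 + 8 \sqrt{218} \approx -44999.0$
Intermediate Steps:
$m{\left(z,X \right)} = \sqrt{X^{2} + z^{2}}$
$m{\left(-104,\left(-7\right) 8 \right)} - 45117 = \sqrt{\left(\left(-7\right) 8\right)^{2} + \left(-104\right)^{2}} - 45117 = \sqrt{\left(-56\right)^{2} + 10816} - 45117 = \sqrt{3136 + 10816} - 45117 = \sqrt{13952} - 45117 = 8 \sqrt{218} - 45117 = -45117 + 8 \sqrt{218}$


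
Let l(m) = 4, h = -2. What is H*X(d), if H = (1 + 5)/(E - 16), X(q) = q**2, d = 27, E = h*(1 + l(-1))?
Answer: -2187/13 ≈ -168.23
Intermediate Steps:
E = -10 (E = -2*(1 + 4) = -2*5 = -10)
H = -3/13 (H = (1 + 5)/(-10 - 16) = 6/(-26) = 6*(-1/26) = -3/13 ≈ -0.23077)
H*X(d) = -3/13*27**2 = -3/13*729 = -2187/13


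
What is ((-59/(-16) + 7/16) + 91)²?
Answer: 579121/64 ≈ 9048.8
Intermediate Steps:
((-59/(-16) + 7/16) + 91)² = ((-59*(-1/16) + 7*(1/16)) + 91)² = ((59/16 + 7/16) + 91)² = (33/8 + 91)² = (761/8)² = 579121/64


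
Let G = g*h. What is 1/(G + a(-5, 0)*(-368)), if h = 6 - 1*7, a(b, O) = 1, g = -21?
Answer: -1/347 ≈ -0.0028818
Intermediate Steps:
h = -1 (h = 6 - 7 = -1)
G = 21 (G = -21*(-1) = 21)
1/(G + a(-5, 0)*(-368)) = 1/(21 + 1*(-368)) = 1/(21 - 368) = 1/(-347) = -1/347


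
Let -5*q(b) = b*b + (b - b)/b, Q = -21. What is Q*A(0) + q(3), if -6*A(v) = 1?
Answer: 17/10 ≈ 1.7000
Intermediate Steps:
A(v) = -1/6 (A(v) = -1/6*1 = -1/6)
q(b) = -b**2/5 (q(b) = -(b*b + (b - b)/b)/5 = -(b**2 + 0/b)/5 = -(b**2 + 0)/5 = -b**2/5)
Q*A(0) + q(3) = -21*(-1/6) - 1/5*3**2 = 7/2 - 1/5*9 = 7/2 - 9/5 = 17/10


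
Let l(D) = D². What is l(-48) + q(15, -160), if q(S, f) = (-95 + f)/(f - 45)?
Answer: 94515/41 ≈ 2305.2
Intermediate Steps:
q(S, f) = (-95 + f)/(-45 + f)
l(-48) + q(15, -160) = (-48)² + (-95 - 160)/(-45 - 160) = 2304 - 255/(-205) = 2304 - 1/205*(-255) = 2304 + 51/41 = 94515/41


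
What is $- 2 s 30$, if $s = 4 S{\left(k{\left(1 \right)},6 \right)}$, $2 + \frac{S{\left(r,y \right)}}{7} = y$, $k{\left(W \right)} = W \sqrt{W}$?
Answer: $-6720$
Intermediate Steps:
$k{\left(W \right)} = W^{\frac{3}{2}}$
$S{\left(r,y \right)} = -14 + 7 y$
$s = 112$ ($s = 4 \left(-14 + 7 \cdot 6\right) = 4 \left(-14 + 42\right) = 4 \cdot 28 = 112$)
$- 2 s 30 = \left(-2\right) 112 \cdot 30 = \left(-224\right) 30 = -6720$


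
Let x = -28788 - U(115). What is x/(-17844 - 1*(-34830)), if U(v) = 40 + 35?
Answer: -9621/5662 ≈ -1.6992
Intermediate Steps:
U(v) = 75
x = -28863 (x = -28788 - 1*75 = -28788 - 75 = -28863)
x/(-17844 - 1*(-34830)) = -28863/(-17844 - 1*(-34830)) = -28863/(-17844 + 34830) = -28863/16986 = -28863*1/16986 = -9621/5662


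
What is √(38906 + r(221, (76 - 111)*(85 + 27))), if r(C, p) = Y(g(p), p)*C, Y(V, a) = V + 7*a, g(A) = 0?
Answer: 7*I*√122966 ≈ 2454.7*I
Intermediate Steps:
r(C, p) = 7*C*p (r(C, p) = (0 + 7*p)*C = (7*p)*C = 7*C*p)
√(38906 + r(221, (76 - 111)*(85 + 27))) = √(38906 + 7*221*((76 - 111)*(85 + 27))) = √(38906 + 7*221*(-35*112)) = √(38906 + 7*221*(-3920)) = √(38906 - 6064240) = √(-6025334) = 7*I*√122966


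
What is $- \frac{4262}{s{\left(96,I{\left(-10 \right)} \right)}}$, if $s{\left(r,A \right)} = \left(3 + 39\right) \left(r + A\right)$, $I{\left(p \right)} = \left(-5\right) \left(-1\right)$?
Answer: $- \frac{2131}{2121} \approx -1.0047$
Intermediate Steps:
$I{\left(p \right)} = 5$
$s{\left(r,A \right)} = 42 A + 42 r$ ($s{\left(r,A \right)} = 42 \left(A + r\right) = 42 A + 42 r$)
$- \frac{4262}{s{\left(96,I{\left(-10 \right)} \right)}} = - \frac{4262}{42 \cdot 5 + 42 \cdot 96} = - \frac{4262}{210 + 4032} = - \frac{4262}{4242} = \left(-4262\right) \frac{1}{4242} = - \frac{2131}{2121}$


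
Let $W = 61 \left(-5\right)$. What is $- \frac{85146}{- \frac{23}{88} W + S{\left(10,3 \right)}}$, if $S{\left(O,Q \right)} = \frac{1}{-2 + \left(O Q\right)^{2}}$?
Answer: $- \frac{3364288752}{3149779} \approx -1068.1$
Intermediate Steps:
$W = -305$
$S{\left(O,Q \right)} = \frac{1}{-2 + O^{2} Q^{2}}$
$- \frac{85146}{- \frac{23}{88} W + S{\left(10,3 \right)}} = - \frac{85146}{- \frac{23}{88} \left(-305\right) + \frac{1}{-2 + 10^{2} \cdot 3^{2}}} = - \frac{85146}{\left(-23\right) \frac{1}{88} \left(-305\right) + \frac{1}{-2 + 100 \cdot 9}} = - \frac{85146}{\left(- \frac{23}{88}\right) \left(-305\right) + \frac{1}{-2 + 900}} = - \frac{85146}{\frac{7015}{88} + \frac{1}{898}} = - \frac{85146}{\frac{3149779}{39512}} = \left(-85146\right) \frac{39512}{3149779} = - \frac{3364288752}{3149779}$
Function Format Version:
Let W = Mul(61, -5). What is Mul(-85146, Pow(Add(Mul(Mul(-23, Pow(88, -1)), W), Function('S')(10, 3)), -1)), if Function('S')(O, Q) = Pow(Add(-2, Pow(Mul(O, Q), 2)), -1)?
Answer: Rational(-3364288752, 3149779) ≈ -1068.1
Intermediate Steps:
W = -305
Function('S')(O, Q) = Pow(Add(-2, Mul(Pow(O, 2), Pow(Q, 2))), -1)
Mul(-85146, Pow(Add(Mul(Mul(-23, Pow(88, -1)), W), Function('S')(10, 3)), -1)) = Mul(-85146, Pow(Add(Mul(Mul(-23, Pow(88, -1)), -305), Pow(Add(-2, Mul(Pow(10, 2), Pow(3, 2))), -1)), -1)) = Mul(-85146, Pow(Add(Mul(Mul(-23, Rational(1, 88)), -305), Pow(Add(-2, Mul(100, 9)), -1)), -1)) = Mul(-85146, Pow(Add(Mul(Rational(-23, 88), -305), Pow(Add(-2, 900), -1)), -1)) = Mul(-85146, Pow(Add(Rational(7015, 88), Pow(898, -1)), -1)) = Mul(-85146, Pow(Add(Rational(7015, 88), Rational(1, 898)), -1)) = Mul(-85146, Pow(Rational(3149779, 39512), -1)) = Mul(-85146, Rational(39512, 3149779)) = Rational(-3364288752, 3149779)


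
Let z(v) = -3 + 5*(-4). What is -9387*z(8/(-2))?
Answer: 215901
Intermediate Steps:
z(v) = -23 (z(v) = -3 - 20 = -23)
-9387*z(8/(-2)) = -9387*(-23) = 215901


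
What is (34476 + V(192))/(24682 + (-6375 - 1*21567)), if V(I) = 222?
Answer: -17349/1630 ≈ -10.644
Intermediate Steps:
(34476 + V(192))/(24682 + (-6375 - 1*21567)) = (34476 + 222)/(24682 + (-6375 - 1*21567)) = 34698/(24682 + (-6375 - 21567)) = 34698/(24682 - 27942) = 34698/(-3260) = 34698*(-1/3260) = -17349/1630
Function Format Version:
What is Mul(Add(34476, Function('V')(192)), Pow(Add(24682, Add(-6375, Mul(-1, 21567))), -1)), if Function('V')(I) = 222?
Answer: Rational(-17349, 1630) ≈ -10.644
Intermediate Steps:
Mul(Add(34476, Function('V')(192)), Pow(Add(24682, Add(-6375, Mul(-1, 21567))), -1)) = Mul(Add(34476, 222), Pow(Add(24682, Add(-6375, Mul(-1, 21567))), -1)) = Mul(34698, Pow(Add(24682, Add(-6375, -21567)), -1)) = Mul(34698, Pow(Add(24682, -27942), -1)) = Mul(34698, Pow(-3260, -1)) = Mul(34698, Rational(-1, 3260)) = Rational(-17349, 1630)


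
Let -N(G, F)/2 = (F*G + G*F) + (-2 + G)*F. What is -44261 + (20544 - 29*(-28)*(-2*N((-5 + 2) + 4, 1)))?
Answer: -20469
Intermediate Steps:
N(G, F) = -4*F*G - 2*F*(-2 + G) (N(G, F) = -2*((F*G + G*F) + (-2 + G)*F) = -2*((F*G + F*G) + F*(-2 + G)) = -2*(2*F*G + F*(-2 + G)) = -2*(F*(-2 + G) + 2*F*G) = -4*F*G - 2*F*(-2 + G))
-44261 + (20544 - 29*(-28)*(-2*N((-5 + 2) + 4, 1))) = -44261 + (20544 - 29*(-28)*(-4*(2 - 3*((-5 + 2) + 4)))) = -44261 + (20544 - (-812)*(-4*(2 - 3*(-3 + 4)))) = -44261 + (20544 - (-812)*(-4*(2 - 3*1))) = -44261 + (20544 - (-812)*(-4*(2 - 3))) = -44261 + (20544 - (-812)*(-4*(-1))) = -44261 + (20544 - (-812)*(-2*(-2))) = -44261 + (20544 - (-812)*4) = -44261 + (20544 - 1*(-3248)) = -44261 + (20544 + 3248) = -44261 + 23792 = -20469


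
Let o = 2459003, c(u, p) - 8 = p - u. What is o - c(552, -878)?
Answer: 2460425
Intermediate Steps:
c(u, p) = 8 + p - u (c(u, p) = 8 + (p - u) = 8 + p - u)
o - c(552, -878) = 2459003 - (8 - 878 - 1*552) = 2459003 - (8 - 878 - 552) = 2459003 - 1*(-1422) = 2459003 + 1422 = 2460425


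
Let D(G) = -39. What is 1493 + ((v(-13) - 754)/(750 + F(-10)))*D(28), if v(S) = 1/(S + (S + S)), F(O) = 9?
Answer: 1162594/759 ≈ 1531.7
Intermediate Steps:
v(S) = 1/(3*S) (v(S) = 1/(S + 2*S) = 1/(3*S))
1493 + ((v(-13) - 754)/(750 + F(-10)))*D(28) = 1493 + (((⅓)/(-13) - 754)/(750 + 9))*(-39) = 1493 + (((⅓)*(-1/13) - 754)/759)*(-39) = 1493 + ((-1/39 - 754)*(1/759))*(-39) = 1493 - 29407/39*1/759*(-39) = 1493 - 29407/29601*(-39) = 1493 + 29407/759 = 1162594/759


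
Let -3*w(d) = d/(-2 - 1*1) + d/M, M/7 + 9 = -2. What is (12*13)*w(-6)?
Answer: -8320/77 ≈ -108.05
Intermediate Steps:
M = -77 (M = -63 + 7*(-2) = -63 - 14 = -77)
w(d) = 80*d/693 (w(d) = -(d/(-2 - 1*1) + d/(-77))/3 = -(d/(-2 - 1) + d*(-1/77))/3 = -(d/(-3) - d/77)/3 = -(d*(-⅓) - d/77)/3 = -(-d/3 - d/77)/3 = -(-80)*d/693 = 80*d/693)
(12*13)*w(-6) = (12*13)*((80/693)*(-6)) = 156*(-160/231) = -8320/77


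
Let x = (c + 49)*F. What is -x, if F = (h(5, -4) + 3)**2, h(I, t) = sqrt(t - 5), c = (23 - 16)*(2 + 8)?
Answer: -2142*I ≈ -2142.0*I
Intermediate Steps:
c = 70 (c = 7*10 = 70)
h(I, t) = sqrt(-5 + t)
F = (3 + 3*I)**2 (F = (sqrt(-5 - 4) + 3)**2 = (sqrt(-9) + 3)**2 = (3*I + 3)**2 = (3 + 3*I)**2 ≈ 18.0*I)
x = 2142*I (x = (70 + 49)*(18*I) = 119*(18*I) = 2142*I ≈ 2142.0*I)
-x = -2142*I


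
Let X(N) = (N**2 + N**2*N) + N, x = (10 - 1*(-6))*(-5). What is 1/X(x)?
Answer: -1/505680 ≈ -1.9775e-6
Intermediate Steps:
x = -80 (x = (10 + 6)*(-5) = 16*(-5) = -80)
X(N) = N + N**2 + N**3 (X(N) = (N**2 + N**3) + N = N + N**2 + N**3)
1/X(x) = 1/(-80*(1 - 80 + (-80)**2)) = 1/(-80*(1 - 80 + 6400)) = 1/(-80*6321) = 1/(-505680) = -1/505680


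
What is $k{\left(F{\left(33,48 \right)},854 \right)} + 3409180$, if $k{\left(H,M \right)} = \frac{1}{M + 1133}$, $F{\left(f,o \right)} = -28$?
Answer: $\frac{6774040661}{1987} \approx 3.4092 \cdot 10^{6}$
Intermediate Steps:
$k{\left(H,M \right)} = \frac{1}{1133 + M}$
$k{\left(F{\left(33,48 \right)},854 \right)} + 3409180 = \frac{1}{1133 + 854} + 3409180 = \frac{1}{1987} + 3409180 = \frac{6774040661}{1987}$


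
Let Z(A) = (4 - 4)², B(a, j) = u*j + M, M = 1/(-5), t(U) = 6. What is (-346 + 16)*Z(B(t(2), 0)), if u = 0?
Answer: 0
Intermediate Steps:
M = -⅕ ≈ -0.20000
B(a, j) = -⅕ (B(a, j) = 0*j - ⅕ = 0 - ⅕ = -⅕)
Z(A) = 0 (Z(A) = 0² = 0)
(-346 + 16)*Z(B(t(2), 0)) = (-346 + 16)*0 = -330*0 = 0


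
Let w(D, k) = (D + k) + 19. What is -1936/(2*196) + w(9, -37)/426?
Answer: -34511/6958 ≈ -4.9599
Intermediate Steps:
w(D, k) = 19 + D + k
-1936/(2*196) + w(9, -37)/426 = -1936/(2*196) + (19 + 9 - 37)/426 = -1936/392 - 9*1/426 = -1936*1/392 - 3/142 = -242/49 - 3/142 = -34511/6958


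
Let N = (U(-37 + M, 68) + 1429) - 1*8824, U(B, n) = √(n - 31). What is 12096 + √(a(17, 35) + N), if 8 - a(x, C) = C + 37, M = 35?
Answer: 12096 + √(-7459 + √37) ≈ 12096.0 + 86.33*I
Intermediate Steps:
a(x, C) = -29 - C (a(x, C) = 8 - (C + 37) = 8 - (37 + C) = 8 + (-37 - C) = -29 - C)
U(B, n) = √(-31 + n)
N = -7395 + √37 (N = (√(-31 + 68) + 1429) - 1*8824 = (√37 + 1429) - 8824 = (1429 + √37) - 8824 = -7395 + √37 ≈ -7388.9)
12096 + √(a(17, 35) + N) = 12096 + √((-29 - 1*35) + (-7395 + √37)) = 12096 + √((-29 - 35) + (-7395 + √37)) = 12096 + √(-64 + (-7395 + √37)) = 12096 + √(-7459 + √37)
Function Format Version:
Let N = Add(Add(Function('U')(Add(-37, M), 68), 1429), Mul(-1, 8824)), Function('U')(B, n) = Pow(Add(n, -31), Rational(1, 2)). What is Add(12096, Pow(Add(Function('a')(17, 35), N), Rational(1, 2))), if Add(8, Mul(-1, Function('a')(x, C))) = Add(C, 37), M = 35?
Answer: Add(12096, Pow(Add(-7459, Pow(37, Rational(1, 2))), Rational(1, 2))) ≈ Add(12096., Mul(86.330, I))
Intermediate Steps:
Function('a')(x, C) = Add(-29, Mul(-1, C)) (Function('a')(x, C) = Add(8, Mul(-1, Add(C, 37))) = Add(8, Mul(-1, Add(37, C))) = Add(8, Add(-37, Mul(-1, C))) = Add(-29, Mul(-1, C)))
Function('U')(B, n) = Pow(Add(-31, n), Rational(1, 2))
N = Add(-7395, Pow(37, Rational(1, 2))) (N = Add(Add(Pow(Add(-31, 68), Rational(1, 2)), 1429), Mul(-1, 8824)) = Add(Add(Pow(37, Rational(1, 2)), 1429), -8824) = Add(Add(1429, Pow(37, Rational(1, 2))), -8824) = Add(-7395, Pow(37, Rational(1, 2))) ≈ -7388.9)
Add(12096, Pow(Add(Function('a')(17, 35), N), Rational(1, 2))) = Add(12096, Pow(Add(Add(-29, Mul(-1, 35)), Add(-7395, Pow(37, Rational(1, 2)))), Rational(1, 2))) = Add(12096, Pow(Add(Add(-29, -35), Add(-7395, Pow(37, Rational(1, 2)))), Rational(1, 2))) = Add(12096, Pow(Add(-64, Add(-7395, Pow(37, Rational(1, 2)))), Rational(1, 2))) = Add(12096, Pow(Add(-7459, Pow(37, Rational(1, 2))), Rational(1, 2)))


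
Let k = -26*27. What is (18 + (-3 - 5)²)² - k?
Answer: 7426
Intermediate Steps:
k = -702
(18 + (-3 - 5)²)² - k = (18 + (-3 - 5)²)² - 1*(-702) = (18 + (-8)²)² + 702 = (18 + 64)² + 702 = 82² + 702 = 6724 + 702 = 7426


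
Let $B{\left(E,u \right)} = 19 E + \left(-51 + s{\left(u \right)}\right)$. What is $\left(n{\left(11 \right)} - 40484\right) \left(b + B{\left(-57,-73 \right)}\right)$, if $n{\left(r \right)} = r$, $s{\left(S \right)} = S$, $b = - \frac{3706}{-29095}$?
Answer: $\frac{1421167262607}{29095} \approx 4.8846 \cdot 10^{7}$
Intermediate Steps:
$b = \frac{3706}{29095}$ ($b = \left(-3706\right) \left(- \frac{1}{29095}\right) = \frac{3706}{29095} \approx 0.12738$)
$B{\left(E,u \right)} = -51 + u + 19 E$ ($B{\left(E,u \right)} = 19 E + \left(-51 + u\right) = -51 + u + 19 E$)
$\left(n{\left(11 \right)} - 40484\right) \left(b + B{\left(-57,-73 \right)}\right) = \left(11 - 40484\right) \left(\frac{3706}{29095} - 1207\right) = - 40473 \left(\frac{3706}{29095} - 1207\right) = \left(-40473\right) \left(- \frac{35113959}{29095}\right) = \frac{1421167262607}{29095}$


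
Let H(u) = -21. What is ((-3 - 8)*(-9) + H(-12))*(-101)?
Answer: -7878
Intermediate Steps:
((-3 - 8)*(-9) + H(-12))*(-101) = ((-3 - 8)*(-9) - 21)*(-101) = (-11*(-9) - 21)*(-101) = (99 - 21)*(-101) = 78*(-101) = -7878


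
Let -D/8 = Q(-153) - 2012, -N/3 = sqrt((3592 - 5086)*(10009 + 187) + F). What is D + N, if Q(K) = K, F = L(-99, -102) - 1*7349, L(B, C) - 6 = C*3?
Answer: 17320 - 3*I*sqrt(15240473) ≈ 17320.0 - 11712.0*I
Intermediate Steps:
L(B, C) = 6 + 3*C (L(B, C) = 6 + C*3 = 6 + 3*C)
F = -7649 (F = (6 + 3*(-102)) - 1*7349 = (6 - 306) - 7349 = -300 - 7349 = -7649)
N = -3*I*sqrt(15240473) (N = -3*sqrt((3592 - 5086)*(10009 + 187) - 7649) = -3*sqrt(-1494*10196 - 7649) = -3*sqrt(-15232824 - 7649) = -3*I*sqrt(15240473) ≈ -11712.0*I)
D = 17320 (D = -8*(-153 - 2012) = -8*(-2165) = 17320)
D + N = 17320 - 3*I*sqrt(15240473)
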